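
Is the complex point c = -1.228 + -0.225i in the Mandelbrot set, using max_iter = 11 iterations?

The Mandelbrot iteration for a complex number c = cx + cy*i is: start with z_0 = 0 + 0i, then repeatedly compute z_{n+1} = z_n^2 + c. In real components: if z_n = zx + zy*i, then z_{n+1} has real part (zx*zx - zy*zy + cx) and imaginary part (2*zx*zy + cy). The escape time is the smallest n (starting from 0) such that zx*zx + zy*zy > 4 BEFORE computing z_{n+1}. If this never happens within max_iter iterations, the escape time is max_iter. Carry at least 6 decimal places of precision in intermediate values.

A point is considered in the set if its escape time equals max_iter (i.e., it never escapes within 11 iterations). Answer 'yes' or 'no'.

z_0 = 0 + 0i, c = -1.2280 + -0.2250i
Iter 1: z = -1.2280 + -0.2250i, |z|^2 = 1.5586
Iter 2: z = 0.2294 + 0.3276i, |z|^2 = 0.1599
Iter 3: z = -1.2827 + -0.0747i, |z|^2 = 1.6509
Iter 4: z = 0.4118 + -0.0333i, |z|^2 = 0.1707
Iter 5: z = -1.0595 + -0.2524i, |z|^2 = 1.1864
Iter 6: z = -0.1691 + 0.3099i, |z|^2 = 0.1246
Iter 7: z = -1.2955 + -0.3298i, |z|^2 = 1.7870
Iter 8: z = 0.3414 + 0.6295i, |z|^2 = 0.5128
Iter 9: z = -1.5077 + 0.2049i, |z|^2 = 2.3150
Iter 10: z = 1.0031 + -0.8427i, |z|^2 = 1.7163
Did not escape in 11 iterations → in set

Answer: yes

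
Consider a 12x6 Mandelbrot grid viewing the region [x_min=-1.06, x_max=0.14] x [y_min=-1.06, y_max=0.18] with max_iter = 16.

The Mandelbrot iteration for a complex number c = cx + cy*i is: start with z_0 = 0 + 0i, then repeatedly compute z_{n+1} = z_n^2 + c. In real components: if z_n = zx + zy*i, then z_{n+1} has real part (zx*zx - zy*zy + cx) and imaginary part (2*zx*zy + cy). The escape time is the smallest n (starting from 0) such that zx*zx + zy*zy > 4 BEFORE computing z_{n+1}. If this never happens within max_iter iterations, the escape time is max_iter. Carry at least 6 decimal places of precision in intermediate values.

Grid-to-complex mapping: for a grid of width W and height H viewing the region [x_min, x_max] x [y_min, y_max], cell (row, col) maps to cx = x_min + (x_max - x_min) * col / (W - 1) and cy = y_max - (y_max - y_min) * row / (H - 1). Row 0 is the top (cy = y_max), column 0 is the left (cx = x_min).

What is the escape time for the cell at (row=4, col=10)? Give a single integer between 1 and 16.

Answer: 16

Derivation:
z_0 = 0 + 0i, c = 0.0309 + -0.8120i
Iter 1: z = 0.0309 + -0.8120i, |z|^2 = 0.6603
Iter 2: z = -0.6275 + -0.8622i, |z|^2 = 1.1371
Iter 3: z = -0.3187 + 0.2700i, |z|^2 = 0.1745
Iter 4: z = 0.0596 + -0.9841i, |z|^2 = 0.9721
Iter 5: z = -0.9341 + -0.9293i, |z|^2 = 1.7361
Iter 6: z = 0.0398 + 0.9240i, |z|^2 = 0.8554
Iter 7: z = -0.8214 + -0.7385i, |z|^2 = 1.2200
Iter 8: z = 0.1602 + 0.4011i, |z|^2 = 0.1866
Iter 9: z = -0.1043 + -0.6835i, |z|^2 = 0.4780
Iter 10: z = -0.4254 + -0.6694i, |z|^2 = 0.6290
Iter 11: z = -0.2362 + -0.2425i, |z|^2 = 0.1146
Iter 12: z = 0.0279 + -0.6974i, |z|^2 = 0.4872
Iter 13: z = -0.4547 + -0.8509i, |z|^2 = 0.9308
Iter 14: z = -0.4864 + -0.0382i, |z|^2 = 0.2380
Iter 15: z = 0.2660 + -0.7748i, |z|^2 = 0.6712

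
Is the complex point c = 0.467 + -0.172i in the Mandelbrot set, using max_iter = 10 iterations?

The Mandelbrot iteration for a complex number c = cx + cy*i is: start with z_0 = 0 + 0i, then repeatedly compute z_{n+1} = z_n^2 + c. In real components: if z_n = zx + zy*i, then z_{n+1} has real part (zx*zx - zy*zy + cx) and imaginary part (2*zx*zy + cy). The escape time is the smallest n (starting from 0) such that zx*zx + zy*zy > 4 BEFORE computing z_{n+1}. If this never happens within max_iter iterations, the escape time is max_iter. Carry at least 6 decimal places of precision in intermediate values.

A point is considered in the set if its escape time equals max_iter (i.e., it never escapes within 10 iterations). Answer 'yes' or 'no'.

z_0 = 0 + 0i, c = 0.4670 + -0.1720i
Iter 1: z = 0.4670 + -0.1720i, |z|^2 = 0.2477
Iter 2: z = 0.6555 + -0.3326i, |z|^2 = 0.5403
Iter 3: z = 0.7860 + -0.6081i, |z|^2 = 0.9876
Iter 4: z = 0.7151 + -1.1280i, |z|^2 = 1.7836
Iter 5: z = -0.2940 + -1.7851i, |z|^2 = 3.2732
Iter 6: z = -2.6333 + 0.8778i, |z|^2 = 7.7045
Escaped at iteration 6

Answer: no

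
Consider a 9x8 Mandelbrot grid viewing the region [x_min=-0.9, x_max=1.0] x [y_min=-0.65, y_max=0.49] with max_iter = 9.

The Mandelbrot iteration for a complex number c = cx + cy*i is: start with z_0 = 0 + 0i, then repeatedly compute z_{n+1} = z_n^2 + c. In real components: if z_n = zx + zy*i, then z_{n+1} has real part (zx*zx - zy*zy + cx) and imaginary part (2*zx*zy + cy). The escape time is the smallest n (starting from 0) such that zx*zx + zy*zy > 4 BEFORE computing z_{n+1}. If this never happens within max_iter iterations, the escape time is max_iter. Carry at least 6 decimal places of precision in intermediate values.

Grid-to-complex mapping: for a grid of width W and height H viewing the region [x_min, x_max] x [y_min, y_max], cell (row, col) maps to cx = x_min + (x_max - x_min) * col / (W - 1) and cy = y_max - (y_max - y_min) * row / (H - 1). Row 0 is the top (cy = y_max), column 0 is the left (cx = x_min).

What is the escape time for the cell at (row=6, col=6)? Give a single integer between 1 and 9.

Answer: 4

Derivation:
z_0 = 0 + 0i, c = 0.5250 + -0.4871i
Iter 1: z = 0.5250 + -0.4871i, |z|^2 = 0.5129
Iter 2: z = 0.5633 + -0.9986i, |z|^2 = 1.3146
Iter 3: z = -0.1550 + -1.6122i, |z|^2 = 2.6234
Iter 4: z = -2.0503 + 0.0125i, |z|^2 = 4.2040
Escaped at iteration 4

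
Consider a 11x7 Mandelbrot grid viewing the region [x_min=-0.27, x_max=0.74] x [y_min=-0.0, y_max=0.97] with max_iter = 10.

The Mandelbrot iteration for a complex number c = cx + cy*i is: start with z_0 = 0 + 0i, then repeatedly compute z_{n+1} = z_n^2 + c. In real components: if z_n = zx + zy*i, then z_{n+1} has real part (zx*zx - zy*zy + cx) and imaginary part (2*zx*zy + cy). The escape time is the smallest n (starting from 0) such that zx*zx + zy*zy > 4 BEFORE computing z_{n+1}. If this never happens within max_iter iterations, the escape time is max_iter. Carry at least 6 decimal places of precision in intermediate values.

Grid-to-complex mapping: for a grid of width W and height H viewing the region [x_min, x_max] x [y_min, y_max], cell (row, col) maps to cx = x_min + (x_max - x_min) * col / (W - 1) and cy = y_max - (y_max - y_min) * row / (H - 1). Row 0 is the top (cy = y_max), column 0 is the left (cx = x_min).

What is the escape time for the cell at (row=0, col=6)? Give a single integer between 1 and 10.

Answer: 3

Derivation:
z_0 = 0 + 0i, c = 0.3360 + 0.9700i
Iter 1: z = 0.3360 + 0.9700i, |z|^2 = 1.0538
Iter 2: z = -0.4920 + 1.6218i, |z|^2 = 2.8724
Iter 3: z = -2.0523 + -0.6259i, |z|^2 = 4.6037
Escaped at iteration 3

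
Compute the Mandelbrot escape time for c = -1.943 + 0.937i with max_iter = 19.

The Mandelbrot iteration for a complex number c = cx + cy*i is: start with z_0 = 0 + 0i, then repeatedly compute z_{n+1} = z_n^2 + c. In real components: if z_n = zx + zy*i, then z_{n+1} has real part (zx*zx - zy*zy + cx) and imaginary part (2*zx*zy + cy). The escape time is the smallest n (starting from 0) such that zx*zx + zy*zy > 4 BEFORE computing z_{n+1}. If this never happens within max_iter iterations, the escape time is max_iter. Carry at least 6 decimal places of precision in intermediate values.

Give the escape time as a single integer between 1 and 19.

Answer: 1

Derivation:
z_0 = 0 + 0i, c = -1.9430 + 0.9370i
Iter 1: z = -1.9430 + 0.9370i, |z|^2 = 4.6532
Escaped at iteration 1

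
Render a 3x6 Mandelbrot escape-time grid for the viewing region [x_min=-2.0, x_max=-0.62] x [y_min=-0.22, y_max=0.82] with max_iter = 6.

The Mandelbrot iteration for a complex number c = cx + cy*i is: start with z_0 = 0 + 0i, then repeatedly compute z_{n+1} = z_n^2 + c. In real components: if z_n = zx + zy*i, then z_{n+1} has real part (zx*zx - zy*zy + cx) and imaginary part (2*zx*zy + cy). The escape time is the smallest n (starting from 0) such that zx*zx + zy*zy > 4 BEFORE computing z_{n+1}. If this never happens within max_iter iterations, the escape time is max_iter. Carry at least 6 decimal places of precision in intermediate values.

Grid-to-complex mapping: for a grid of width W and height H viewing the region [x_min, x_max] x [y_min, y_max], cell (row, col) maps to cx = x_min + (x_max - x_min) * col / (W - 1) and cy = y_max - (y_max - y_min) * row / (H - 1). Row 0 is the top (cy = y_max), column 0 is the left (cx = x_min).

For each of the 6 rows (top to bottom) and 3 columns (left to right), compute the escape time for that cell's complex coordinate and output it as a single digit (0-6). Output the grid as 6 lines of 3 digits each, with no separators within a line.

(row=0, col=0): c = -2.0000 + 0.8200i → escape time 1
(row=0, col=1): c = -1.3100 + 0.8200i → escape time 3
(row=0, col=2): c = -0.6200 + 0.8200i → escape time 4
(row=1, col=0): c = -2.0000 + 0.6120i → escape time 1
(row=1, col=1): c = -1.3100 + 0.6120i → escape time 3
(row=1, col=2): c = -0.6200 + 0.6120i → escape time 6
(row=2, col=0): c = -2.0000 + 0.4040i → escape time 1
(row=2, col=1): c = -1.3100 + 0.4040i → escape time 6
(row=2, col=2): c = -0.6200 + 0.4040i → escape time 6
(row=3, col=0): c = -2.0000 + 0.1960i → escape time 1
(row=3, col=1): c = -1.3100 + 0.1960i → escape time 6
(row=3, col=2): c = -0.6200 + 0.1960i → escape time 6
(row=4, col=0): c = -2.0000 + -0.0120i → escape time 1
(row=4, col=1): c = -1.3100 + -0.0120i → escape time 6
(row=4, col=2): c = -0.6200 + -0.0120i → escape time 6
(row=5, col=0): c = -2.0000 + -0.2200i → escape time 1
(row=5, col=1): c = -1.3100 + -0.2200i → escape time 6
(row=5, col=2): c = -0.6200 + -0.2200i → escape time 6

Answer: 134
136
166
166
166
166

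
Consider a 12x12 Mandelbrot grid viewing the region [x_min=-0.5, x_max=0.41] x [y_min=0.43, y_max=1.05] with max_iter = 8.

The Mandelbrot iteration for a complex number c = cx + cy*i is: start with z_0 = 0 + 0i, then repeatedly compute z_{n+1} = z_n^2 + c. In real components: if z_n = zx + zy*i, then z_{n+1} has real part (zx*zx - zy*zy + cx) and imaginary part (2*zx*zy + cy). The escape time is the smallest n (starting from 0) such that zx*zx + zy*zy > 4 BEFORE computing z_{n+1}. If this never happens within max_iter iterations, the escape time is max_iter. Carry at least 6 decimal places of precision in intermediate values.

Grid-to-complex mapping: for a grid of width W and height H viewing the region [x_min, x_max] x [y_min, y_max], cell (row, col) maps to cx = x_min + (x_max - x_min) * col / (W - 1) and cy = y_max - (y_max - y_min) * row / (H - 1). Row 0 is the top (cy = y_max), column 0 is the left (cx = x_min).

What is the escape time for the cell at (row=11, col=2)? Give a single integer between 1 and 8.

Answer: 8

Derivation:
z_0 = 0 + 0i, c = -0.3345 + 0.4300i
Iter 1: z = -0.3345 + 0.4300i, |z|^2 = 0.2968
Iter 2: z = -0.4075 + 0.1423i, |z|^2 = 0.1863
Iter 3: z = -0.1887 + 0.3140i, |z|^2 = 0.1342
Iter 4: z = -0.3975 + 0.3115i, |z|^2 = 0.2551
Iter 5: z = -0.2735 + 0.1823i, |z|^2 = 0.1081
Iter 6: z = -0.2930 + 0.3302i, |z|^2 = 0.1949
Iter 7: z = -0.3578 + 0.2365i, |z|^2 = 0.1839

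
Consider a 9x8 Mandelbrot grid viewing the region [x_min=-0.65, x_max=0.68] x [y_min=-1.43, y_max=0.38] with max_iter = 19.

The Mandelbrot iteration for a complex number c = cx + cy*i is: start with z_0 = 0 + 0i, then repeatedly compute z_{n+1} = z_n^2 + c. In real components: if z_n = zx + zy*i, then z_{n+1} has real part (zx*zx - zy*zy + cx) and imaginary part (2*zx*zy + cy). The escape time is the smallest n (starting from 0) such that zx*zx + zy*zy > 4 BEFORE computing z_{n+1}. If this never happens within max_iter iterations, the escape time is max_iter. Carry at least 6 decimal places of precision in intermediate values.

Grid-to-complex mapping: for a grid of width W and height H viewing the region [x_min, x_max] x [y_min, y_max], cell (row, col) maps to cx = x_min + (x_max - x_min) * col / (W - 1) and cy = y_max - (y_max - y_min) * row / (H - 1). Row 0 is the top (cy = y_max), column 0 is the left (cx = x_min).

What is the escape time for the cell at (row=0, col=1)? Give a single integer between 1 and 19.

Answer: 19

Derivation:
z_0 = 0 + 0i, c = -0.4838 + 0.3800i
Iter 1: z = -0.4838 + 0.3800i, |z|^2 = 0.3784
Iter 2: z = -0.3941 + 0.0123i, |z|^2 = 0.1555
Iter 3: z = -0.3286 + 0.3703i, |z|^2 = 0.2450
Iter 4: z = -0.5129 + 0.1367i, |z|^2 = 0.2817
Iter 5: z = -0.2394 + 0.2398i, |z|^2 = 0.1148
Iter 6: z = -0.4839 + 0.2652i, |z|^2 = 0.3045
Iter 7: z = -0.3199 + 0.1233i, |z|^2 = 0.1175
Iter 8: z = -0.3966 + 0.3011i, |z|^2 = 0.2480
Iter 9: z = -0.4171 + 0.1411i, |z|^2 = 0.1939
Iter 10: z = -0.3297 + 0.2623i, |z|^2 = 0.1775
Iter 11: z = -0.4438 + 0.2071i, |z|^2 = 0.2399
Iter 12: z = -0.3296 + 0.1962i, |z|^2 = 0.1472
Iter 13: z = -0.4136 + 0.2507i, |z|^2 = 0.2339
Iter 14: z = -0.3755 + 0.1727i, |z|^2 = 0.1708
Iter 15: z = -0.3725 + 0.2503i, |z|^2 = 0.2014
Iter 16: z = -0.4076 + 0.1935i, |z|^2 = 0.2036
Iter 17: z = -0.3550 + 0.2223i, |z|^2 = 0.1754
Iter 18: z = -0.4071 + 0.2222i, |z|^2 = 0.2151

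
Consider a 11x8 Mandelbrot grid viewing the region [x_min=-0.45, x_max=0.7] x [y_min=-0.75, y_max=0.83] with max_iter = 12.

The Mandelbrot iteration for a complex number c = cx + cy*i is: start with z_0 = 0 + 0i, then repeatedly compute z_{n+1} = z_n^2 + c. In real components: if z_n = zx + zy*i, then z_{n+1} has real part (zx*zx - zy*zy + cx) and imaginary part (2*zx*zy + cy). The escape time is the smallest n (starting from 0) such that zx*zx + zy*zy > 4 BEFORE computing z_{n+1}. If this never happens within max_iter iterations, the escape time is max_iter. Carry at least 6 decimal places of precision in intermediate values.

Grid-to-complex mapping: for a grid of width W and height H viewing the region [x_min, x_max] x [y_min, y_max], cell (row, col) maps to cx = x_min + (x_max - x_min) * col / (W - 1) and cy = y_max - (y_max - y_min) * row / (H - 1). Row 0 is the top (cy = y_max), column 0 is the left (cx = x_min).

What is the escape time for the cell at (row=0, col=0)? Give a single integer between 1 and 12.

z_0 = 0 + 0i, c = -0.4500 + 0.8300i
Iter 1: z = -0.4500 + 0.8300i, |z|^2 = 0.8914
Iter 2: z = -0.9364 + 0.0830i, |z|^2 = 0.8837
Iter 3: z = 0.4200 + 0.6746i, |z|^2 = 0.6314
Iter 4: z = -0.7287 + 1.3966i, |z|^2 = 2.4814
Iter 5: z = -1.8695 + -1.2053i, |z|^2 = 4.9475
Escaped at iteration 5

Answer: 5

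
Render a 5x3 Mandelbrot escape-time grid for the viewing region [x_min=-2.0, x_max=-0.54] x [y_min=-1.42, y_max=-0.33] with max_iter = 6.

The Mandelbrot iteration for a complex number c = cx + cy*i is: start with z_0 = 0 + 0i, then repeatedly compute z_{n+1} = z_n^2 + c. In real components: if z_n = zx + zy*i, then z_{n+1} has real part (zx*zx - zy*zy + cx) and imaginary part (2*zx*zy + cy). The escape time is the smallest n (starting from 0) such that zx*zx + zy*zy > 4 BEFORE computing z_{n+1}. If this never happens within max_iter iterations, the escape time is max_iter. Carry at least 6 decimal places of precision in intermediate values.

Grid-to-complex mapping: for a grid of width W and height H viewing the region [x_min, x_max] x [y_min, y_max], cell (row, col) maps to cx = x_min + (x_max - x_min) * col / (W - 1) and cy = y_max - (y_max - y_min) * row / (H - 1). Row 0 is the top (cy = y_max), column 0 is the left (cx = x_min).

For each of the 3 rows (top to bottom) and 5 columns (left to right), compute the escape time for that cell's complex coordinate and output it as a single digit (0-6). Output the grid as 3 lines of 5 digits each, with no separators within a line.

Answer: 14666
12334
11222

Derivation:
(row=0, col=0): c = -2.0000 + -0.3300i → escape time 1
(row=0, col=1): c = -1.6350 + -0.3300i → escape time 4
(row=0, col=2): c = -1.2700 + -0.3300i → escape time 6
(row=0, col=3): c = -0.9050 + -0.3300i → escape time 6
(row=0, col=4): c = -0.5400 + -0.3300i → escape time 6
(row=1, col=0): c = -2.0000 + -0.8750i → escape time 1
(row=1, col=1): c = -1.6350 + -0.8750i → escape time 2
(row=1, col=2): c = -1.2700 + -0.8750i → escape time 3
(row=1, col=3): c = -0.9050 + -0.8750i → escape time 3
(row=1, col=4): c = -0.5400 + -0.8750i → escape time 4
(row=2, col=0): c = -2.0000 + -1.4200i → escape time 1
(row=2, col=1): c = -1.6350 + -1.4200i → escape time 1
(row=2, col=2): c = -1.2700 + -1.4200i → escape time 2
(row=2, col=3): c = -0.9050 + -1.4200i → escape time 2
(row=2, col=4): c = -0.5400 + -1.4200i → escape time 2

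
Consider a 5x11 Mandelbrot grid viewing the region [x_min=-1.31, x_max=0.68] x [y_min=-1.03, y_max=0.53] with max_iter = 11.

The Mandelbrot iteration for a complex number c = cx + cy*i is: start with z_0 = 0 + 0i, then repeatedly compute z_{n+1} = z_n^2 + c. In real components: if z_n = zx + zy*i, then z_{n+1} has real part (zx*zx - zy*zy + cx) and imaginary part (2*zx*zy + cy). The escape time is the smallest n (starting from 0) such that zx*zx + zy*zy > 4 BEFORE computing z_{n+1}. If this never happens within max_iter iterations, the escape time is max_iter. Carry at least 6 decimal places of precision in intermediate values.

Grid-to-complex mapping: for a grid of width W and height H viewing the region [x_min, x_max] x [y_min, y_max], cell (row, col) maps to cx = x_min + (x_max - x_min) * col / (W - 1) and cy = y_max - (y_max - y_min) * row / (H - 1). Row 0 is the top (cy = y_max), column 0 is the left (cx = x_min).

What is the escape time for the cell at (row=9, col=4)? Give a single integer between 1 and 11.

Answer: 2

Derivation:
z_0 = 0 + 0i, c = 0.6800 + -0.8740i
Iter 1: z = 0.6800 + -0.8740i, |z|^2 = 1.2263
Iter 2: z = 0.3785 + -2.0626i, |z|^2 = 4.3978
Escaped at iteration 2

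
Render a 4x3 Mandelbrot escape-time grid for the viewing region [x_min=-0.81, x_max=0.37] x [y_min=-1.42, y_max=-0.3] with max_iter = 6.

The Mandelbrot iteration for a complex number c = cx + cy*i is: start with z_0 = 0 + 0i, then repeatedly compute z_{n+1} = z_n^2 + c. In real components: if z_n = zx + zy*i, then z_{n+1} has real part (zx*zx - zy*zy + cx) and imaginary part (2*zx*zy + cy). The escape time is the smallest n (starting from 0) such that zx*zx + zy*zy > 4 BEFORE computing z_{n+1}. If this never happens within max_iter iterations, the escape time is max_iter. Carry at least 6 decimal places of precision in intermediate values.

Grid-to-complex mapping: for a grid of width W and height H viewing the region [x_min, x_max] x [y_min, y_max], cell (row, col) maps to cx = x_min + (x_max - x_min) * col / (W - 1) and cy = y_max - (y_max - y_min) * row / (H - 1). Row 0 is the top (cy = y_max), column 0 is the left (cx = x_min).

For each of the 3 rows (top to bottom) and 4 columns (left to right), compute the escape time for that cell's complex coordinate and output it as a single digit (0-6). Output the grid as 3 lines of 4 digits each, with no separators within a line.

(row=0, col=0): c = -0.8100 + -0.3000i → escape time 6
(row=0, col=1): c = -0.4167 + -0.3000i → escape time 6
(row=0, col=2): c = -0.0233 + -0.3000i → escape time 6
(row=0, col=3): c = 0.3700 + -0.3000i → escape time 6
(row=1, col=0): c = -0.8100 + -0.8600i → escape time 4
(row=1, col=1): c = -0.4167 + -0.8600i → escape time 5
(row=1, col=2): c = -0.0233 + -0.8600i → escape time 6
(row=1, col=3): c = 0.3700 + -0.8600i → escape time 4
(row=2, col=0): c = -0.8100 + -1.4200i → escape time 2
(row=2, col=1): c = -0.4167 + -1.4200i → escape time 2
(row=2, col=2): c = -0.0233 + -1.4200i → escape time 2
(row=2, col=3): c = 0.3700 + -1.4200i → escape time 2

Answer: 6666
4564
2222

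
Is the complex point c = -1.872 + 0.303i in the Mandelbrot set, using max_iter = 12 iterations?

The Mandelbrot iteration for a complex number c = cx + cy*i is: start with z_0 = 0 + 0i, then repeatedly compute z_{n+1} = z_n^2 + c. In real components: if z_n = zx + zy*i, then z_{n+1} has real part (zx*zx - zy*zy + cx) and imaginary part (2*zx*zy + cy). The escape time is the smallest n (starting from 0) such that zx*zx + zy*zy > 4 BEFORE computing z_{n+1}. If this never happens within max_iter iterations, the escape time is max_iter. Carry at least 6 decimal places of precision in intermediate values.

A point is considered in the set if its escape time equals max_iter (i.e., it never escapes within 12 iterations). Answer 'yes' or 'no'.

Answer: no

Derivation:
z_0 = 0 + 0i, c = -1.8720 + 0.3030i
Iter 1: z = -1.8720 + 0.3030i, |z|^2 = 3.5962
Iter 2: z = 1.5406 + -0.8314i, |z|^2 = 3.0647
Iter 3: z = -0.1899 + -2.2588i, |z|^2 = 5.1381
Escaped at iteration 3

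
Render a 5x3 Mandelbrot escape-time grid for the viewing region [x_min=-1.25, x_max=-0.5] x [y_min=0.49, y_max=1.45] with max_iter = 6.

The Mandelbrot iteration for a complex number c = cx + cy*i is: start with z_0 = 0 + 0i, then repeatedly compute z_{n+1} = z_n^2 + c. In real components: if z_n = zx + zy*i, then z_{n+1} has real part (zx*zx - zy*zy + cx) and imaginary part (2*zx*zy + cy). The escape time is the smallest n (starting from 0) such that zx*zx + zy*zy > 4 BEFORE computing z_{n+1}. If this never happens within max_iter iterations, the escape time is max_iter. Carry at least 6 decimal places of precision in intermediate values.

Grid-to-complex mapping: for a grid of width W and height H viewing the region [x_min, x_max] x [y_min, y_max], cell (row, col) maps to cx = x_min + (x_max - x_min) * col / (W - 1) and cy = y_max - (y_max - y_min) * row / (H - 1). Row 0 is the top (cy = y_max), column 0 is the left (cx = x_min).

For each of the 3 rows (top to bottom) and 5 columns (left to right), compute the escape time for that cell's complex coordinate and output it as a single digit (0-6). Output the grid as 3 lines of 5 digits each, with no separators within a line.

(row=0, col=0): c = -1.2500 + 1.4500i → escape time 2
(row=0, col=1): c = -1.0625 + 1.4500i → escape time 2
(row=0, col=2): c = -0.8750 + 1.4500i → escape time 2
(row=0, col=3): c = -0.6875 + 1.4500i → escape time 2
(row=0, col=4): c = -0.5000 + 1.4500i → escape time 2
(row=1, col=0): c = -1.2500 + 0.9700i → escape time 3
(row=1, col=1): c = -1.0625 + 0.9700i → escape time 3
(row=1, col=2): c = -0.8750 + 0.9700i → escape time 3
(row=1, col=3): c = -0.6875 + 0.9700i → escape time 4
(row=1, col=4): c = -0.5000 + 0.9700i → escape time 4
(row=2, col=0): c = -1.2500 + 0.4900i → escape time 5
(row=2, col=1): c = -1.0625 + 0.4900i → escape time 5
(row=2, col=2): c = -0.8750 + 0.4900i → escape time 6
(row=2, col=3): c = -0.6875 + 0.4900i → escape time 6
(row=2, col=4): c = -0.5000 + 0.4900i → escape time 6

Answer: 22222
33344
55666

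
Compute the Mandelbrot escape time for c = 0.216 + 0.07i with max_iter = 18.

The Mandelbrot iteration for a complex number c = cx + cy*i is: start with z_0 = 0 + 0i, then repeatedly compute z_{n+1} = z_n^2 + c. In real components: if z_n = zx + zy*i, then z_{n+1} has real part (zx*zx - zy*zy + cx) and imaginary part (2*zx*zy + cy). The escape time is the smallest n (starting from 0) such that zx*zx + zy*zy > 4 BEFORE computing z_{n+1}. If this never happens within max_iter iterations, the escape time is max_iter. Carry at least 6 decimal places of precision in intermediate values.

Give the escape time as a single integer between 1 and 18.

Answer: 18

Derivation:
z_0 = 0 + 0i, c = 0.2160 + 0.0700i
Iter 1: z = 0.2160 + 0.0700i, |z|^2 = 0.0516
Iter 2: z = 0.2578 + 0.1002i, |z|^2 = 0.0765
Iter 3: z = 0.2724 + 0.1217i, |z|^2 = 0.0890
Iter 4: z = 0.2754 + 0.1363i, |z|^2 = 0.0944
Iter 5: z = 0.2733 + 0.1451i, |z|^2 = 0.0957
Iter 6: z = 0.2696 + 0.1493i, |z|^2 = 0.0950
Iter 7: z = 0.2664 + 0.1505i, |z|^2 = 0.0936
Iter 8: z = 0.2643 + 0.1502i, |z|^2 = 0.0924
Iter 9: z = 0.2633 + 0.1494i, |z|^2 = 0.0917
Iter 10: z = 0.2630 + 0.1487i, |z|^2 = 0.0913
Iter 11: z = 0.2631 + 0.1482i, |z|^2 = 0.0912
Iter 12: z = 0.2632 + 0.1480i, |z|^2 = 0.0912
Iter 13: z = 0.2634 + 0.1479i, |z|^2 = 0.0913
Iter 14: z = 0.2635 + 0.1479i, |z|^2 = 0.0913
Iter 15: z = 0.2636 + 0.1480i, |z|^2 = 0.0914
Iter 16: z = 0.2636 + 0.1480i, |z|^2 = 0.0914
Iter 17: z = 0.2636 + 0.1480i, |z|^2 = 0.0914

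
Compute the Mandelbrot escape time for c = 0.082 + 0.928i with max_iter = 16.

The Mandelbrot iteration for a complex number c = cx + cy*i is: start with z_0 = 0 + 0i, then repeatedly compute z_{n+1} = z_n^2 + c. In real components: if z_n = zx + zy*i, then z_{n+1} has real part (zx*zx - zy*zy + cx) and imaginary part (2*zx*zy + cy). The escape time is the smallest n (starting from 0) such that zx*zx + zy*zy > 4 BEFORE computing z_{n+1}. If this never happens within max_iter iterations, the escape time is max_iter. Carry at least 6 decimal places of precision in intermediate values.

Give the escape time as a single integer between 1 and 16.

z_0 = 0 + 0i, c = 0.0820 + 0.9280i
Iter 1: z = 0.0820 + 0.9280i, |z|^2 = 0.8679
Iter 2: z = -0.7725 + 1.0802i, |z|^2 = 1.7635
Iter 3: z = -0.4881 + -0.7408i, |z|^2 = 0.7871
Iter 4: z = -0.2285 + 1.6512i, |z|^2 = 2.7787
Iter 5: z = -2.5923 + 0.1733i, |z|^2 = 6.7498
Escaped at iteration 5

Answer: 5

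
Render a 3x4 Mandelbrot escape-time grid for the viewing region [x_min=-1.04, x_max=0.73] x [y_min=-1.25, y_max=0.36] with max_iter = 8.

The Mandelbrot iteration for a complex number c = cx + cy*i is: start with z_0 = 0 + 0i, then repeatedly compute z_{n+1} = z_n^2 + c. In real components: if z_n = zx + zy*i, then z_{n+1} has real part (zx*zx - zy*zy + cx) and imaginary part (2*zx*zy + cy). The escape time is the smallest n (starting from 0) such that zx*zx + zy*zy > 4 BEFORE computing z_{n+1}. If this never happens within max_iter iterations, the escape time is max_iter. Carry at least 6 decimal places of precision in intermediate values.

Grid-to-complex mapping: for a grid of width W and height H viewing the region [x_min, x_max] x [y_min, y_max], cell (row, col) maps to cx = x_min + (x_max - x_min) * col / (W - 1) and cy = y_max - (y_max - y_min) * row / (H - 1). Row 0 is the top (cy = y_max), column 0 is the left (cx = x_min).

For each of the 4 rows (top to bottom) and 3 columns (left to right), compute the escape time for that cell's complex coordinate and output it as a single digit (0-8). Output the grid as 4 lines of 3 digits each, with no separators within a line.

Answer: 883
883
383
232

Derivation:
(row=0, col=0): c = -1.0400 + 0.3600i → escape time 8
(row=0, col=1): c = -0.1550 + 0.3600i → escape time 8
(row=0, col=2): c = 0.7300 + 0.3600i → escape time 3
(row=1, col=0): c = -1.0400 + -0.1767i → escape time 8
(row=1, col=1): c = -0.1550 + -0.1767i → escape time 8
(row=1, col=2): c = 0.7300 + -0.1767i → escape time 3
(row=2, col=0): c = -1.0400 + -0.7133i → escape time 3
(row=2, col=1): c = -0.1550 + -0.7133i → escape time 8
(row=2, col=2): c = 0.7300 + -0.7133i → escape time 3
(row=3, col=0): c = -1.0400 + -1.2500i → escape time 2
(row=3, col=1): c = -0.1550 + -1.2500i → escape time 3
(row=3, col=2): c = 0.7300 + -1.2500i → escape time 2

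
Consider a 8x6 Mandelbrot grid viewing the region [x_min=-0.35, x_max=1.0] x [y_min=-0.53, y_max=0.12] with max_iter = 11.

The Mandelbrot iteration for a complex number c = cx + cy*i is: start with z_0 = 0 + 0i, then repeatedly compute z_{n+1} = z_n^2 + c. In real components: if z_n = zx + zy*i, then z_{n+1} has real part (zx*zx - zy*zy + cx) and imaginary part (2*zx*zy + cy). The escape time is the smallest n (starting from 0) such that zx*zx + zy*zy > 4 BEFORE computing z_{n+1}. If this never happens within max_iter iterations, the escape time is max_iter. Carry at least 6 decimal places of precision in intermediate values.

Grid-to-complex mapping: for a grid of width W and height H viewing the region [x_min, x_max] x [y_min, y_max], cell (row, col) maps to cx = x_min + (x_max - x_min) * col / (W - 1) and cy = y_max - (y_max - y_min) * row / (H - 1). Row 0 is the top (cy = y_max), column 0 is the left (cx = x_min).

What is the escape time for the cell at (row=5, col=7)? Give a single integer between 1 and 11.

Answer: 2

Derivation:
z_0 = 0 + 0i, c = 1.0000 + -0.5300i
Iter 1: z = 1.0000 + -0.5300i, |z|^2 = 1.2809
Iter 2: z = 1.7191 + -1.5900i, |z|^2 = 5.4834
Escaped at iteration 2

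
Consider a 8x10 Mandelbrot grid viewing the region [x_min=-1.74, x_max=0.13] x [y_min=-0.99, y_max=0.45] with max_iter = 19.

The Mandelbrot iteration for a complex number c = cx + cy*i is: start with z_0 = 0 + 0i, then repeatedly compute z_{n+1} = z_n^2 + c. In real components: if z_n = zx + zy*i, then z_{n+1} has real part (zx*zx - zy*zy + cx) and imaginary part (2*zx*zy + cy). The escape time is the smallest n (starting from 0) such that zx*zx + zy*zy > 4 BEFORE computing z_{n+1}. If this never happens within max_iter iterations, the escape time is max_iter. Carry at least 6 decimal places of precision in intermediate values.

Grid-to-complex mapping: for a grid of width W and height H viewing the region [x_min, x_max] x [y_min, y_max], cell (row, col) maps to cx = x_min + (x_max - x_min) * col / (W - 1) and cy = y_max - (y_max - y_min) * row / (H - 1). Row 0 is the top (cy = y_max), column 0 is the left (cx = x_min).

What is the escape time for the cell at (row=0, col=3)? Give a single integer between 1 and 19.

Answer: 6

Derivation:
z_0 = 0 + 0i, c = -0.9386 + 0.4500i
Iter 1: z = -0.9386 + 0.4500i, |z|^2 = 1.0834
Iter 2: z = -0.2602 + -0.3947i, |z|^2 = 0.2235
Iter 3: z = -1.0267 + 0.6554i, |z|^2 = 1.4836
Iter 4: z = -0.3140 + -0.8957i, |z|^2 = 0.9009
Iter 5: z = -1.6423 + 1.0125i, |z|^2 = 3.7224
Iter 6: z = 0.7335 + -2.8757i, |z|^2 = 8.8077
Escaped at iteration 6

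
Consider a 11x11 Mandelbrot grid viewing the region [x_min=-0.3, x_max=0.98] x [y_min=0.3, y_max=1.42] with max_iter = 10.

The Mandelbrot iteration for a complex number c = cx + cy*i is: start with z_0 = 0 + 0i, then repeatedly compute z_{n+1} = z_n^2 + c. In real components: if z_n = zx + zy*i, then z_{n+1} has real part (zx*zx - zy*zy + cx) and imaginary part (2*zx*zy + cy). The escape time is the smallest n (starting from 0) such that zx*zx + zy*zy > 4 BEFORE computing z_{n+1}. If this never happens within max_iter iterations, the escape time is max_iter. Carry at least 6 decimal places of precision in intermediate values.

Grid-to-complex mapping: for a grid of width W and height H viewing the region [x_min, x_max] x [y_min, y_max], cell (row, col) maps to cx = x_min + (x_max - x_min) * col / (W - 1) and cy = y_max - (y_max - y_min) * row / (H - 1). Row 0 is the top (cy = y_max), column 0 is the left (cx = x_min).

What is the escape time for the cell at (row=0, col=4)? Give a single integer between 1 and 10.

Answer: 2

Derivation:
z_0 = 0 + 0i, c = 0.2120 + 1.4200i
Iter 1: z = 0.2120 + 1.4200i, |z|^2 = 2.0613
Iter 2: z = -1.7595 + 2.0221i, |z|^2 = 7.1845
Escaped at iteration 2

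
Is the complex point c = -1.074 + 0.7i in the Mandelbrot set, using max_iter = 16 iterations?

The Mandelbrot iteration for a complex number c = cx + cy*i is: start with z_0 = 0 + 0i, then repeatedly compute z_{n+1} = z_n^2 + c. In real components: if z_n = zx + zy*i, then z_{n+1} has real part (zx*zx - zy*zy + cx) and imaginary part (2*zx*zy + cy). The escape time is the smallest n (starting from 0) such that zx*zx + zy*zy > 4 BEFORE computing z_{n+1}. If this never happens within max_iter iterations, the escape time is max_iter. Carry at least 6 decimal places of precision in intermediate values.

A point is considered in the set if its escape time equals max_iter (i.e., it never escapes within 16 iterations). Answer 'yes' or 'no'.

z_0 = 0 + 0i, c = -1.0740 + 0.7000i
Iter 1: z = -1.0740 + 0.7000i, |z|^2 = 1.6435
Iter 2: z = -0.4105 + -0.8036i, |z|^2 = 0.8143
Iter 3: z = -1.5512 + 1.3598i, |z|^2 = 4.2554
Escaped at iteration 3

Answer: no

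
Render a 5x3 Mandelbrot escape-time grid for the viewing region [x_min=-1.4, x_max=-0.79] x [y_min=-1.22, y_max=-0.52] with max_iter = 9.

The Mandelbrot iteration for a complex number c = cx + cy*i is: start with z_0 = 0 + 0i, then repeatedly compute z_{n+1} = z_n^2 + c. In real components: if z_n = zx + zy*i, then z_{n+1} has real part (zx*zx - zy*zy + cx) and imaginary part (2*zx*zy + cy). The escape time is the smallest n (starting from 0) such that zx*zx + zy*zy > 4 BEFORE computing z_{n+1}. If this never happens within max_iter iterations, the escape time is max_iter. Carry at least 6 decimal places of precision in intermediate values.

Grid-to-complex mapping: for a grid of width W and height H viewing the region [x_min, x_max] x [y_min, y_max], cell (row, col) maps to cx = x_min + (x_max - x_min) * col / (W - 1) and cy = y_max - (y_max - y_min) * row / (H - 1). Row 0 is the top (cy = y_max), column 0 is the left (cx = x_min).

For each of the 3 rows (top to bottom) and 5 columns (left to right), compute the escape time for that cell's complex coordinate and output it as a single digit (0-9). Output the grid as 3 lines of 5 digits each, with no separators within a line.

(row=0, col=0): c = -1.4000 + -0.5200i → escape time 3
(row=0, col=1): c = -1.2475 + -0.5200i → escape time 4
(row=0, col=2): c = -1.0950 + -0.5200i → escape time 5
(row=0, col=3): c = -0.9425 + -0.5200i → escape time 5
(row=0, col=4): c = -0.7900 + -0.5200i → escape time 6
(row=1, col=0): c = -1.4000 + -0.8700i → escape time 3
(row=1, col=1): c = -1.2475 + -0.8700i → escape time 3
(row=1, col=2): c = -1.0950 + -0.8700i → escape time 3
(row=1, col=3): c = -0.9425 + -0.8700i → escape time 3
(row=1, col=4): c = -0.7900 + -0.8700i → escape time 4
(row=2, col=0): c = -1.4000 + -1.2200i → escape time 2
(row=2, col=1): c = -1.2475 + -1.2200i → escape time 2
(row=2, col=2): c = -1.0950 + -1.2200i → escape time 2
(row=2, col=3): c = -0.9425 + -1.2200i → escape time 3
(row=2, col=4): c = -0.7900 + -1.2200i → escape time 3

Answer: 34556
33334
22233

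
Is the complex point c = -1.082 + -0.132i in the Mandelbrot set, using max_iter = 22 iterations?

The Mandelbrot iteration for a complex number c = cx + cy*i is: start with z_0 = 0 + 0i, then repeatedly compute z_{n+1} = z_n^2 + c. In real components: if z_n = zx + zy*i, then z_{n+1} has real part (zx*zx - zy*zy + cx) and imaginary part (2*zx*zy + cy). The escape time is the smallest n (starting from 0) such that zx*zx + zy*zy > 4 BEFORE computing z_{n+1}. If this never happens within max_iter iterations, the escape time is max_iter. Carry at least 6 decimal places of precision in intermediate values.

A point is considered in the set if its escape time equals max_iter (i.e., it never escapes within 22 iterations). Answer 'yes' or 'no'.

z_0 = 0 + 0i, c = -1.0820 + -0.1320i
Iter 1: z = -1.0820 + -0.1320i, |z|^2 = 1.1881
Iter 2: z = 0.0713 + 0.1536i, |z|^2 = 0.0287
Iter 3: z = -1.1005 + -0.1101i, |z|^2 = 1.2233
Iter 4: z = 0.1170 + 0.1103i, |z|^2 = 0.0259
Iter 5: z = -1.0805 + -0.1062i, |z|^2 = 1.1787
Iter 6: z = 0.0741 + 0.0974i, |z|^2 = 0.0150
Iter 7: z = -1.0860 + -0.1175i, |z|^2 = 1.1932
Iter 8: z = 0.0836 + 0.1233i, |z|^2 = 0.0222
Iter 9: z = -1.0902 + -0.1114i, |z|^2 = 1.2010
Iter 10: z = 0.0942 + 0.1109i, |z|^2 = 0.0212
Iter 11: z = -1.0854 + -0.1111i, |z|^2 = 1.1905
Iter 12: z = 0.0838 + 0.1092i, |z|^2 = 0.0190
Iter 13: z = -1.0869 + -0.1137i, |z|^2 = 1.1943
Iter 14: z = 0.0864 + 0.1152i, |z|^2 = 0.0207
Iter 15: z = -1.0878 + -0.1121i, |z|^2 = 1.1958
Iter 16: z = 0.0887 + 0.1119i, |z|^2 = 0.0204
Iter 17: z = -1.0866 + -0.1122i, |z|^2 = 1.1934
Iter 18: z = 0.0862 + 0.1117i, |z|^2 = 0.0199
Iter 19: z = -1.0871 + -0.1127i, |z|^2 = 1.1944
Iter 20: z = 0.0870 + 0.1131i, |z|^2 = 0.0204
Iter 21: z = -1.0872 + -0.1123i, |z|^2 = 1.1947
Did not escape in 22 iterations → in set

Answer: yes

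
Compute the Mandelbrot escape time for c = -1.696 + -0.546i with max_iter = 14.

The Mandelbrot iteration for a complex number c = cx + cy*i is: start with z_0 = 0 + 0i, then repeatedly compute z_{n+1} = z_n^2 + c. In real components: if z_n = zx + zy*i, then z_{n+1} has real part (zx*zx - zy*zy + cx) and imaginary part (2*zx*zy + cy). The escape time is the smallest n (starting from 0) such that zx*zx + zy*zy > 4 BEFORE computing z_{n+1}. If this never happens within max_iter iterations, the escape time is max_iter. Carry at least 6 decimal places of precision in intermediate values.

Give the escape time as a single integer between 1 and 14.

Answer: 3

Derivation:
z_0 = 0 + 0i, c = -1.6960 + -0.5460i
Iter 1: z = -1.6960 + -0.5460i, |z|^2 = 3.1745
Iter 2: z = 0.8823 + 1.3060i, |z|^2 = 2.4842
Iter 3: z = -2.6233 + 1.7586i, |z|^2 = 9.9743
Escaped at iteration 3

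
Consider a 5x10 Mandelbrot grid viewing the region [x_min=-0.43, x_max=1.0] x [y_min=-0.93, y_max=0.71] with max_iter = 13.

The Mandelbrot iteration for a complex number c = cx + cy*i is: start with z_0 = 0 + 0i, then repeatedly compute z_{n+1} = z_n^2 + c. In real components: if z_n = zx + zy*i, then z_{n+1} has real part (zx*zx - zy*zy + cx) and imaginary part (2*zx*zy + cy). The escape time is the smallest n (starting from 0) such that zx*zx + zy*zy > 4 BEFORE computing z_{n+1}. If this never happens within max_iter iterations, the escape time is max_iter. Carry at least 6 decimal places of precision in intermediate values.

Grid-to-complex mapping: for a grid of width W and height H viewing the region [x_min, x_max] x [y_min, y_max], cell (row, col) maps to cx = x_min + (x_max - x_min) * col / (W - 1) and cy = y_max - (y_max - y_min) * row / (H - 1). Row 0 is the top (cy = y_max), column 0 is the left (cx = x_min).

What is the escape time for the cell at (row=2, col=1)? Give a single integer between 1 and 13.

z_0 = 0 + 0i, c = -0.0725 + 0.3456i
Iter 1: z = -0.0725 + 0.3456i, |z|^2 = 0.1247
Iter 2: z = -0.1867 + 0.2954i, |z|^2 = 0.1221
Iter 3: z = -0.1250 + 0.2353i, |z|^2 = 0.0710
Iter 4: z = -0.1122 + 0.2868i, |z|^2 = 0.0948
Iter 5: z = -0.1421 + 0.2812i, |z|^2 = 0.0993
Iter 6: z = -0.1314 + 0.2656i, |z|^2 = 0.0878
Iter 7: z = -0.1258 + 0.2758i, |z|^2 = 0.0919
Iter 8: z = -0.1327 + 0.2762i, |z|^2 = 0.0939
Iter 9: z = -0.1312 + 0.2722i, |z|^2 = 0.0913
Iter 10: z = -0.1294 + 0.2741i, |z|^2 = 0.0919
Iter 11: z = -0.1309 + 0.2746i, |z|^2 = 0.0925
Iter 12: z = -0.1308 + 0.2737i, |z|^2 = 0.0920

Answer: 13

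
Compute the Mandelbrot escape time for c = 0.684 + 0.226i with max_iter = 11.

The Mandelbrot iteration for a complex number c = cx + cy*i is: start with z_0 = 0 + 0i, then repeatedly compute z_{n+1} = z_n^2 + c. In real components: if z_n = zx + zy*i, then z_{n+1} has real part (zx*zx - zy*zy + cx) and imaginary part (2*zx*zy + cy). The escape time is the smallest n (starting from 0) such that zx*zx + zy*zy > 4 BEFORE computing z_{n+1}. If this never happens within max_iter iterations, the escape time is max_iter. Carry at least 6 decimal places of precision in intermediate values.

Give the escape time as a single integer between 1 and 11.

z_0 = 0 + 0i, c = 0.6840 + 0.2260i
Iter 1: z = 0.6840 + 0.2260i, |z|^2 = 0.5189
Iter 2: z = 1.1008 + 0.5352i, |z|^2 = 1.4981
Iter 3: z = 1.6093 + 1.4042i, |z|^2 = 4.5617
Escaped at iteration 3

Answer: 3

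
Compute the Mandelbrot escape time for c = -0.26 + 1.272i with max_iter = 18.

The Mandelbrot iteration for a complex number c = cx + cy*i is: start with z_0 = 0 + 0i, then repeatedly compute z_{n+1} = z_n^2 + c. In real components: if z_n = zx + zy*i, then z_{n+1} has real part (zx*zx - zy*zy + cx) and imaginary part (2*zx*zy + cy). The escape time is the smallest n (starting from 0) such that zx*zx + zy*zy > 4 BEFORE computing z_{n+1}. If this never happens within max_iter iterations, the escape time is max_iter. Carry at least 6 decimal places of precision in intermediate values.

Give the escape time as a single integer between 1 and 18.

Answer: 3

Derivation:
z_0 = 0 + 0i, c = -0.2600 + 1.2720i
Iter 1: z = -0.2600 + 1.2720i, |z|^2 = 1.6856
Iter 2: z = -1.8104 + 0.6106i, |z|^2 = 3.6503
Iter 3: z = 2.6447 + -0.9387i, |z|^2 = 7.8756
Escaped at iteration 3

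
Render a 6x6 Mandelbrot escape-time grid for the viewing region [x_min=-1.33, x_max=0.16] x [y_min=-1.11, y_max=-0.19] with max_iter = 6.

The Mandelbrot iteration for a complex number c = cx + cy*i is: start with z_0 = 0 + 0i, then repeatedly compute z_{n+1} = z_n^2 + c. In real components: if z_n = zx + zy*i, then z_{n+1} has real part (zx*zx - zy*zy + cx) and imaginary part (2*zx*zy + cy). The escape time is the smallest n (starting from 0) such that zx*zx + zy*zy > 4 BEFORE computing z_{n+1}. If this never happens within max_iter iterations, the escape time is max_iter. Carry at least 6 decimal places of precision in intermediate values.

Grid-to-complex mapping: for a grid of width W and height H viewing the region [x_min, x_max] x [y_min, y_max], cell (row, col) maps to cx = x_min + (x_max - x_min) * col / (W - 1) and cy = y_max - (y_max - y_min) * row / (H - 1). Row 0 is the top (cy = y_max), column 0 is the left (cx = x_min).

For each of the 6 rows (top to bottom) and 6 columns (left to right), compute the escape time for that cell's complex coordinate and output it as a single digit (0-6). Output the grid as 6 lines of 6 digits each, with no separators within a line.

(row=0, col=0): c = -1.3300 + -0.1900i → escape time 6
(row=0, col=1): c = -1.0320 + -0.1900i → escape time 6
(row=0, col=2): c = -0.7340 + -0.1900i → escape time 6
(row=0, col=3): c = -0.4360 + -0.1900i → escape time 6
(row=0, col=4): c = -0.1380 + -0.1900i → escape time 6
(row=0, col=5): c = 0.1600 + -0.1900i → escape time 6
(row=1, col=0): c = -1.3300 + -0.3740i → escape time 6
(row=1, col=1): c = -1.0320 + -0.3740i → escape time 6
(row=1, col=2): c = -0.7340 + -0.3740i → escape time 6
(row=1, col=3): c = -0.4360 + -0.3740i → escape time 6
(row=1, col=4): c = -0.1380 + -0.3740i → escape time 6
(row=1, col=5): c = 0.1600 + -0.3740i → escape time 6
(row=2, col=0): c = -1.3300 + -0.5580i → escape time 3
(row=2, col=1): c = -1.0320 + -0.5580i → escape time 5
(row=2, col=2): c = -0.7340 + -0.5580i → escape time 6
(row=2, col=3): c = -0.4360 + -0.5580i → escape time 6
(row=2, col=4): c = -0.1380 + -0.5580i → escape time 6
(row=2, col=5): c = 0.1600 + -0.5580i → escape time 6
(row=3, col=0): c = -1.3300 + -0.7420i → escape time 3
(row=3, col=1): c = -1.0320 + -0.7420i → escape time 3
(row=3, col=2): c = -0.7340 + -0.7420i → escape time 4
(row=3, col=3): c = -0.4360 + -0.7420i → escape time 6
(row=3, col=4): c = -0.1380 + -0.7420i → escape time 6
(row=3, col=5): c = 0.1600 + -0.7420i → escape time 6
(row=4, col=0): c = -1.3300 + -0.9260i → escape time 3
(row=4, col=1): c = -1.0320 + -0.9260i → escape time 3
(row=4, col=2): c = -0.7340 + -0.9260i → escape time 4
(row=4, col=3): c = -0.4360 + -0.9260i → escape time 5
(row=4, col=4): c = -0.1380 + -0.9260i → escape time 6
(row=4, col=5): c = 0.1600 + -0.9260i → escape time 4
(row=5, col=0): c = -1.3300 + -1.1100i → escape time 2
(row=5, col=1): c = -1.0320 + -1.1100i → escape time 3
(row=5, col=2): c = -0.7340 + -1.1100i → escape time 3
(row=5, col=3): c = -0.4360 + -1.1100i → escape time 4
(row=5, col=4): c = -0.1380 + -1.1100i → escape time 5
(row=5, col=5): c = 0.1600 + -1.1100i → escape time 3

Answer: 666666
666666
356666
334666
334564
233453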